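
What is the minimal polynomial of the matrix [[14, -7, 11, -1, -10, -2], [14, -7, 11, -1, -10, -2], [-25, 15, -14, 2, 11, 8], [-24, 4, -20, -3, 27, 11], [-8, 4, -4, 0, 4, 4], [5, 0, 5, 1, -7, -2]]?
m_A(x) = x^3(x + 4)^2

The characteristic polynomial factors as x^4(x + 4)^2. The minimal polynomial is ∏(x - λ)^{k_λ} where k_λ is the size of the largest Jordan block at λ.

For λ = -4: rank(A + 4I) = 5, and the largest Jordan block has size 2 (the smallest k with rank((A + 4I)^k) = rank((A + 4I)^(k+1))).
For λ = 0: rank(A) = 4, and the largest Jordan block has size 3 (the smallest k with rank(A^k) = rank(A^(k+1))).

So m_A(x) = x^3(x + 4)^2.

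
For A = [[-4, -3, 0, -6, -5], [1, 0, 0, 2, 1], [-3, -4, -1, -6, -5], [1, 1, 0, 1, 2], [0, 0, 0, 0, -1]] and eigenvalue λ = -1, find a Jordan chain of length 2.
We seek v_1 ∈ ker((A + I)^2) \ ker(A + I), then set v_{i+1} = (A + I) v_i.

One such chain is v_1 = [[-1, 0, -1, 0, 1]]^T, v_2 = [[-2, 0, -2, 1, 0]]^T. Check: (A + I) v_2 = [[0, 0, 0, 0, 0]]^T = 0.

v_1 = [[-1, 0, -1, 0, 1]]^T, v_2 = [[-2, 0, -2, 1, 0]]^T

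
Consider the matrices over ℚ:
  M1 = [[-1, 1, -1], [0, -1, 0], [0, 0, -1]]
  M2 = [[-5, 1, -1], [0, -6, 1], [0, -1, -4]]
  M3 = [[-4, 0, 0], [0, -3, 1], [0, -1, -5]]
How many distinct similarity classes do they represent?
3 classes: {M1}, {M2}, {M3}

Characteristic polynomials: χ_{M1} = (x + 1)^3, χ_{M2} = (x + 5)^3, χ_{M3} = (x + 4)^3.

{M1}: invariant factors x + 1, (x + 1)^2.

{M2}: invariant factors x + 5, (x + 5)^2.

{M3}: invariant factors x + 4, (x + 4)^2.

Matrices are similar if and only if their invariant-factor lists agree; the partition into similarity classes is {M1}, {M2}, {M3}.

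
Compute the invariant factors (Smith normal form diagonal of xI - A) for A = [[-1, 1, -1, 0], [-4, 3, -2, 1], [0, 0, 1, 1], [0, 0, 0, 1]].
(x - 1)^2, (x - 1)^2

The Jordan structure of A has elementary divisors (x - 1)^2, (x - 1)^2. Arranging the block sizes at each eigenvalue in decreasing order and taking row products gives the invariant factors.

Invariant factors (smallest first, each dividing the next): (x - 1)^2, (x - 1)^2.

Check: the last factor (x - 1)^2 is the minimal polynomial, and the product (x - 1)^4 is the characteristic polynomial.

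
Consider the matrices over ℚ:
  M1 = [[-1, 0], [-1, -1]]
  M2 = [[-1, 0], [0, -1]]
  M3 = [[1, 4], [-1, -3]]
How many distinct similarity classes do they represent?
Characteristic polynomials: χ_{M1} = (x + 1)^2, χ_{M2} = (x + 1)^2, χ_{M3} = (x + 1)^2.

{M1, M3}: invariant factors (x + 1)^2.

{M2}: invariant factors x + 1, x + 1.

Matrices are similar if and only if their invariant-factor lists agree; the partition into similarity classes is {M1, M3}, {M2}.

2 classes: {M1, M3}, {M2}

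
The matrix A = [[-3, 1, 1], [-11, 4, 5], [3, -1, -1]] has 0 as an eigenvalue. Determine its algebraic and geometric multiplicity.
algebraic multiplicity 3, geometric multiplicity 1

The characteristic polynomial is x^3, so the factor x appears with exponent 3: the algebraic multiplicity is 3.

rank(A) = 2, so the eigenspace has dimension 3 - 2 = 1: the geometric multiplicity is 1.

Since 1 < 3, A is not diagonalizable.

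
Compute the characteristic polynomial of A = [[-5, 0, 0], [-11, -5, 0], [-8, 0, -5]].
χ_A(x) = (x + 5)^3

xI - A = [[x + 5, 0, 0], [11, x + 5, 0], [8, 0, x + 5]].

Expanding det(xI - A) along the first row:
det(xI - A) = + (x + 5)·det([[x + 5, 0], [0, x + 5]]) - (0)·det([[11, 0], [8, x + 5]]) + (0)·det([[11, x + 5], [8, 0]]).

Evaluating gives χ_A(x) = x^3 + 15x^2 + 75x + 125 = (x + 5)^3.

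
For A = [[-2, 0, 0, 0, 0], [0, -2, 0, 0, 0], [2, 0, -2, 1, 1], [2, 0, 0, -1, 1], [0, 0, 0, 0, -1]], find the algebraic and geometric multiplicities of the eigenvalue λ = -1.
algebraic multiplicity 2, geometric multiplicity 1

The characteristic polynomial is (x + 1)^2(x + 2)^3, so the factor x + 1 appears with exponent 2: the algebraic multiplicity is 2.

rank(A + I) = 4, so the eigenspace has dimension 5 - 4 = 1: the geometric multiplicity is 1.

Since 1 < 2, A is not diagonalizable.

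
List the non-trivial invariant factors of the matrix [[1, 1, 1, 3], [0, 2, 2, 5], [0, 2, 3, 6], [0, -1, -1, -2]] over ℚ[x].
x - 1, (x - 1)^3

The Jordan structure of A has elementary divisors (x - 1)^3, (x - 1). Arranging the block sizes at each eigenvalue in decreasing order and taking row products gives the invariant factors.

Invariant factors (smallest first, each dividing the next): x - 1, (x - 1)^3.

Check: the last factor (x - 1)^3 is the minimal polynomial, and the product (x - 1)^4 is the characteristic polynomial.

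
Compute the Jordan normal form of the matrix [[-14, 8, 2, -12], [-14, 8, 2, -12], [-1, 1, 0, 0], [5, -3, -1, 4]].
The characteristic polynomial is det(xI - A) = x^3(x + 2), so the eigenvalues are -2 (algebraic multiplicity 1), 0 (algebraic multiplicity 3).

For λ = -2: algebraic multiplicity 1 gives one 1×1 block.

For λ = 0: rank(A) = 3, rank(A^2) = 2, rank(A^3) = 1. The eigenspace has dimension 4 - 3 = 1, so there is 1 Jordan block; the rank sequence gives block sizes [3].

Assembling the blocks gives the Jordan form J above.

J = [[-2, 0, 0, 0], [0, 0, 1, 0], [0, 0, 0, 1], [0, 0, 0, 0]]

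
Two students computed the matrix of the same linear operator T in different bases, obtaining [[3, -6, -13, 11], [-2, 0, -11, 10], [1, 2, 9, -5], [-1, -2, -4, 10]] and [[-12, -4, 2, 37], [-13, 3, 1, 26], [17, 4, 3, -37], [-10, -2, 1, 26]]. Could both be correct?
No.

trace(A) = 22 but trace(B) = 20. The trace is a similarity invariant, so A and B are not similar.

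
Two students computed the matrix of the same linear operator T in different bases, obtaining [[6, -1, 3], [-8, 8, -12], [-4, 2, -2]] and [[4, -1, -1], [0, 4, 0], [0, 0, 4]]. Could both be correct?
Yes.

Two matrices over a field are similar if and only if they have the same invariant factors.

Both A and B have characteristic polynomial (x - 4)^3 and minimal polynomial (x - 4)^2. Computing further, both have invariant factors x - 4, (x - 4)^2. Hence A and B are similar.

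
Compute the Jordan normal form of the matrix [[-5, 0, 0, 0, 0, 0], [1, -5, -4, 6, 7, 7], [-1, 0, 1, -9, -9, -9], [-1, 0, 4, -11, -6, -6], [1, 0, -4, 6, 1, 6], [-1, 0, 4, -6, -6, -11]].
J = [[-5, 1, 0, 0, 0, 0], [0, -5, 1, 0, 0, 0], [0, 0, -5, 0, 0, 0], [0, 0, 0, -5, 1, 0], [0, 0, 0, 0, -5, 0], [0, 0, 0, 0, 0, -5]]

The characteristic polynomial is det(xI - A) = (x + 5)^6, so the eigenvalues are -5 (algebraic multiplicity 6).

For λ = -5: rank(A + 5I) = 3, rank((A + 5I)^2) = 1, rank((A + 5I)^3) = 0. The eigenspace has dimension 6 - 3 = 3, so there are 3 Jordan blocks; the rank sequence gives block sizes [3, 2, 1].

Assembling the blocks gives the Jordan form J above.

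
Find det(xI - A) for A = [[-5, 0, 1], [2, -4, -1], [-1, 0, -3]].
χ_A(x) = (x + 4)^3

xI - A = [[x + 5, 0, -1], [-2, x + 4, 1], [1, 0, x + 3]].

Expanding det(xI - A) along the first row:
det(xI - A) = + (x + 5)·det([[x + 4, 1], [0, x + 3]]) - (0)·det([[-2, 1], [1, x + 3]]) + (-1)·det([[-2, x + 4], [1, 0]]).

Evaluating gives χ_A(x) = x^3 + 12x^2 + 48x + 64 = (x + 4)^3.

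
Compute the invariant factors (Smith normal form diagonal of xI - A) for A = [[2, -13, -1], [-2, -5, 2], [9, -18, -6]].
(x + 3)^3

The Jordan structure of A has elementary divisors (x + 3)^3. Arranging the block sizes at each eigenvalue in decreasing order and taking row products gives the invariant factors.

Invariant factors (smallest first, each dividing the next): (x + 3)^3.

Check: the last factor (x + 3)^3 is the minimal polynomial, and the product (x + 3)^3 is the characteristic polynomial.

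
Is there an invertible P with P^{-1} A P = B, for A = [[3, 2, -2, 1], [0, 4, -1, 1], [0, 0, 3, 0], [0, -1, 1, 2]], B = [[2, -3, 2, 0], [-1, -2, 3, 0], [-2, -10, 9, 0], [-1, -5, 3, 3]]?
Two matrices over a field are similar if and only if they have the same invariant factors.

Both A and B have characteristic polynomial (x - 3)^4 and minimal polynomial (x - 3)^3. Computing further, both have invariant factors x - 3, (x - 3)^3. Hence A and B are similar.

Yes.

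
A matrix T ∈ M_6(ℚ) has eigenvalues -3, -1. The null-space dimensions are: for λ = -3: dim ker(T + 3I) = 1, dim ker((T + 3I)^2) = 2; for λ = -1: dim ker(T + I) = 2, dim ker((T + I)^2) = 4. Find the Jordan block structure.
λ = -3: successive nullity increments [1, 1] count blocks of size ≥ k; block sizes are [2].
λ = -1: successive nullity increments [2, 2] count blocks of size ≥ k; block sizes are [2, 2].

Jordan blocks: (-3, 2), (-1, 2), (-1, 2)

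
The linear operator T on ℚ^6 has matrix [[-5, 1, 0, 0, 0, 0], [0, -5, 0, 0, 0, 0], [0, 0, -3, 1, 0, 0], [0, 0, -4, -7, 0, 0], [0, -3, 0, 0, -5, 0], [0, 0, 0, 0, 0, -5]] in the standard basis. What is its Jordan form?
The characteristic polynomial is det(xI - A) = (x + 5)^6, so the eigenvalues are -5 (algebraic multiplicity 6).

For λ = -5: rank(A + 5I) = 2, rank((A + 5I)^2) = 0. The eigenspace has dimension 6 - 2 = 4, so there are 4 Jordan blocks; the rank sequence gives block sizes [2, 2, 1, 1].

Assembling the blocks gives the Jordan form J above.

J = [[-5, 1, 0, 0, 0, 0], [0, -5, 0, 0, 0, 0], [0, 0, -5, 1, 0, 0], [0, 0, 0, -5, 0, 0], [0, 0, 0, 0, -5, 0], [0, 0, 0, 0, 0, -5]]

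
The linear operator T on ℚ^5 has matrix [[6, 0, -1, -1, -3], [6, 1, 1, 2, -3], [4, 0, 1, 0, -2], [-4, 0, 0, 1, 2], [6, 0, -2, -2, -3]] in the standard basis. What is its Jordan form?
The characteristic polynomial is det(xI - A) = x(x - 3)(x - 1)^3, so the eigenvalues are 0 (algebraic multiplicity 1), 1 (algebraic multiplicity 3), 3 (algebraic multiplicity 1).

For λ = 0: algebraic multiplicity 1 gives one 1×1 block.

For λ = 1: rank(A - I) = 3, rank((A - I)^2) = 2. The eigenspace has dimension 5 - 3 = 2, so there are 2 Jordan blocks; the rank sequence gives block sizes [2, 1].

For λ = 3: algebraic multiplicity 1 gives one 1×1 block.

Assembling the blocks gives the Jordan form J above.

J = [[0, 0, 0, 0, 0], [0, 1, 1, 0, 0], [0, 0, 1, 0, 0], [0, 0, 0, 1, 0], [0, 0, 0, 0, 3]]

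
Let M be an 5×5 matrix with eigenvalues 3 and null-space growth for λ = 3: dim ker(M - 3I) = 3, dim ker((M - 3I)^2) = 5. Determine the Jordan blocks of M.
Jordan blocks: (3, 2), (3, 2), (3, 1)

λ = 3: successive nullity increments [3, 2] count blocks of size ≥ k; block sizes are [2, 2, 1].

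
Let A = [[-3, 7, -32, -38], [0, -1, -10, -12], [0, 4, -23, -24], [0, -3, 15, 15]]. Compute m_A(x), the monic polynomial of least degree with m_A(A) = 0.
The characteristic polynomial factors as (x + 3)^4. The minimal polynomial is ∏(x - λ)^{k_λ} where k_λ is the size of the largest Jordan block at λ.

For λ = -3: rank(A + 3I) = 2, and the largest Jordan block has size 2 (the smallest k with rank((A + 3I)^k) = rank((A + 3I)^(k+1))).

So m_A(x) = (x + 3)^2.

m_A(x) = (x + 3)^2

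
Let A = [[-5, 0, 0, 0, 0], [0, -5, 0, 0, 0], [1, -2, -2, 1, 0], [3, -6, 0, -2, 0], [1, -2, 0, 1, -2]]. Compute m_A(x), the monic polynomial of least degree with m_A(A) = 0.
m_A(x) = (x + 2)^2(x + 5)

The characteristic polynomial factors as (x + 2)^3(x + 5)^2. The minimal polynomial is ∏(x - λ)^{k_λ} where k_λ is the size of the largest Jordan block at λ.

For λ = -5: rank(A + 5I) = 3, and the largest Jordan block has size 1 (the smallest k with rank((A + 5I)^k) = rank((A + 5I)^(k+1))).
For λ = -2: rank(A + 2I) = 3, and the largest Jordan block has size 2 (the smallest k with rank((A + 2I)^k) = rank((A + 2I)^(k+1))).

So m_A(x) = (x + 2)^2(x + 5).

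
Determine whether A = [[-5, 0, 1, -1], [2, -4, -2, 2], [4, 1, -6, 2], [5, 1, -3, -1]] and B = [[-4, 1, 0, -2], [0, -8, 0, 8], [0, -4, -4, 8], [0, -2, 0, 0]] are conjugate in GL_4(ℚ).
Both have characteristic polynomial (x + 4)^4 and minimal polynomial (x + 4)^2. But rank(A + 4I) = 2 for A while rank(B + 4I) = 1 for B, so the number of Jordan blocks at λ = -4 differs. A and B are not similar.

No.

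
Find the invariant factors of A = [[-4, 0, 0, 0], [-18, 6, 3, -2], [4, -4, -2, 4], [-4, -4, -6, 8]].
The Jordan structure of A has elementary divisors (x + 4), (x - 4)^2, (x - 4). Arranging the block sizes at each eigenvalue in decreasing order and taking row products gives the invariant factors.

Invariant factors (smallest first, each dividing the next): x - 4, (x - 4)^2(x + 4).

Check: the last factor (x - 4)^2(x + 4) is the minimal polynomial, and the product (x - 4)^3(x + 4) is the characteristic polynomial.

x - 4, (x - 4)^2(x + 4)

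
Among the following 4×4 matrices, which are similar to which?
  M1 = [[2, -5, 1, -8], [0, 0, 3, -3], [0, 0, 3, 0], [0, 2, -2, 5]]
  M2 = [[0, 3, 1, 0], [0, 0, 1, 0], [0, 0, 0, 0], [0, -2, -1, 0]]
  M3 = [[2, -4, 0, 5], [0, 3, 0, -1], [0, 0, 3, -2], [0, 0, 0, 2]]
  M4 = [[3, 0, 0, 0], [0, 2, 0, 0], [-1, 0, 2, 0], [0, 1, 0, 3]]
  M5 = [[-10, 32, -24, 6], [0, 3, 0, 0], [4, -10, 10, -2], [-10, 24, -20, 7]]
Characteristic polynomials: χ_{M1} = (x - 3)^2(x - 2)^2, χ_{M2} = x^4, χ_{M3} = (x - 3)^2(x - 2)^2, χ_{M4} = (x - 3)^2(x - 2)^2, χ_{M5} = (x - 3)^2(x - 2)^2.

{M1, M3}: invariant factors x - 3, (x - 3)(x - 2)^2.

{M2}: invariant factors x, x^3.

{M4, M5}: invariant factors (x - 3)(x - 2), (x - 3)(x - 2).

Matrices are similar if and only if their invariant-factor lists agree; the partition into similarity classes is {M1, M3}, {M2}, {M4, M5}.

3 classes: {M1, M3}, {M2}, {M4, M5}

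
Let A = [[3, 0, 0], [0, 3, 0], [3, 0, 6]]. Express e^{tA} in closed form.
A has Jordan form J = [[3, 0, 0], [0, 3, 0], [0, 0, 6]] with A = PJP^{-1}, so e^{tA} = P e^{tJ} P^{-1}.

For a Jordan block J_k(λ), e^{tJ_k(λ)} = e^{λt} · (I + tN + t^2 N^2/2! + ... + t^{k-1} N^{k-1}/(k-1)!) where N is the nilpotent superdiagonal part.

Assembling the blocks and conjugating back gives the entries of e^{tA} as shown above.

e^{tA} = [[e^{3*t}, 0, 0], [0, e^{3*t}, 0], [e^{6*t} - e^{3*t}, 0, e^{6*t}]]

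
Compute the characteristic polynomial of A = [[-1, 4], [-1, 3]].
χ_A(x) = (x - 1)^2

xI - A = [[x + 1, -4], [1, x - 3]].

Expanding det(xI - A) along the first row:
det(xI - A) = + (x + 1)·det([[x - 3]]) - (-4)·det([[1]]).

Evaluating gives χ_A(x) = x^2 - 2x + 1 = (x - 1)^2.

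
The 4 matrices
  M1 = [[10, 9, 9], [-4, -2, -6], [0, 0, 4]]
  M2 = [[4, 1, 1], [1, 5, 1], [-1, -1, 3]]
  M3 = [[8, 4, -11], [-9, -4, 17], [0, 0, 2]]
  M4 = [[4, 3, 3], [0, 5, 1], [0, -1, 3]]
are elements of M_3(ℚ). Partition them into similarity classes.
Characteristic polynomials: χ_{M1} = (x - 4)^3, χ_{M2} = (x - 4)^3, χ_{M3} = (x - 2)^3, χ_{M4} = (x - 4)^3.

{M1, M4}: invariant factors x - 4, (x - 4)^2.

{M2}: invariant factors (x - 4)^3.

{M3}: invariant factors (x - 2)^3.

Matrices are similar if and only if their invariant-factor lists agree; the partition into similarity classes is {M1, M4}, {M2}, {M3}.

3 classes: {M1, M4}, {M2}, {M3}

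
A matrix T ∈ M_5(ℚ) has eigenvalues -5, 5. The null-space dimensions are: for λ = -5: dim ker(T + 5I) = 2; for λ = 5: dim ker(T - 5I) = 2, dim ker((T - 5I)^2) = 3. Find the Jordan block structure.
Jordan blocks: (-5, 1), (-5, 1), (5, 2), (5, 1)

λ = -5: successive nullity increments [2] count blocks of size ≥ k; block sizes are [1, 1].
λ = 5: successive nullity increments [2, 1] count blocks of size ≥ k; block sizes are [2, 1].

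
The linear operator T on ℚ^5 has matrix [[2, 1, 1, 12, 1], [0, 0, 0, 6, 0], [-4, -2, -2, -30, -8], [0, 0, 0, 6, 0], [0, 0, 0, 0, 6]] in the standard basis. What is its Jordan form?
J = [[0, 1, 0, 0, 0], [0, 0, 0, 0, 0], [0, 0, 0, 0, 0], [0, 0, 0, 6, 0], [0, 0, 0, 0, 6]]

The characteristic polynomial is det(xI - A) = x^3(x - 6)^2, so the eigenvalues are 0 (algebraic multiplicity 3), 6 (algebraic multiplicity 2).

For λ = 0: rank(A) = 3, rank(A^2) = 2. The eigenspace has dimension 5 - 3 = 2, so there are 2 Jordan blocks; the rank sequence gives block sizes [2, 1].

For λ = 6: rank(A - 6I) = 3. The eigenspace has dimension 5 - 3 = 2, so there are 2 Jordan blocks; the rank sequence gives block sizes [1, 1].

Assembling the blocks gives the Jordan form J above.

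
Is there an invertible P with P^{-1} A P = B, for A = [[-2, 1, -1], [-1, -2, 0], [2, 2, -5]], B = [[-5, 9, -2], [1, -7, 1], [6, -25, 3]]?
Yes.

Two matrices over a field are similar if and only if they have the same invariant factors.

Both A and B have characteristic polynomial (x + 3)^3 and minimal polynomial (x + 3)^3. Computing further, both have invariant factors (x + 3)^3. Hence A and B are similar.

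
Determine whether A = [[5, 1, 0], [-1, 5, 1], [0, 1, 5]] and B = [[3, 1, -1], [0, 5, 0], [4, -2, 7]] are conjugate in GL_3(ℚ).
No.

Both have characteristic polynomial (x - 5)^3, but the minimal polynomial of A is (x - 5)^3 while the minimal polynomial of B is (x - 5)^2. The minimal polynomial is a similarity invariant, so A and B are not similar.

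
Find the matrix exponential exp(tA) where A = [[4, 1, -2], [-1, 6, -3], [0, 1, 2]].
A has Jordan form J = [[4, 1, 0], [0, 4, 1], [0, 0, 4]] with A = PJP^{-1}, so e^{tA} = P e^{tJ} P^{-1}.

For a Jordan block J_k(λ), e^{tJ_k(λ)} = e^{λt} · (I + tN + t^2 N^2/2! + ... + t^{k-1} N^{k-1}/(k-1)!) where N is the nilpotent superdiagonal part.

Assembling the blocks and conjugating back gives the entries of e^{tA} as shown above.

e^{tA} = [[(2 - t^2)*e^{4*t}/2, t*e^{4*t}, t*(t - 4)*e^{4*t}/2], [t*(-t - 1)*e^{4*t}, (2*t + 1)*e^{4*t}, t*(t - 3)*e^{4*t}], [-t^2*e^{4*t}/2, t*e^{4*t}, (t^2 - 4*t + 2)*e^{4*t}/2]]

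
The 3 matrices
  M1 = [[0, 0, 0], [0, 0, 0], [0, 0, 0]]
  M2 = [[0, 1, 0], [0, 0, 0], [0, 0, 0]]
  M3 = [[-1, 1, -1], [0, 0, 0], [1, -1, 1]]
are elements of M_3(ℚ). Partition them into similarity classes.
2 classes: {M1}, {M2, M3}

Characteristic polynomials: χ_{M1} = x^3, χ_{M2} = x^3, χ_{M3} = x^3.

{M1}: invariant factors x, x, x.

{M2, M3}: invariant factors x, x^2.

Matrices are similar if and only if their invariant-factor lists agree; the partition into similarity classes is {M1}, {M2, M3}.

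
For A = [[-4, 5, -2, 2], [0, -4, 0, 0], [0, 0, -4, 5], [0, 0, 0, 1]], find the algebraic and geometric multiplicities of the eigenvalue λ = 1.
algebraic multiplicity 1, geometric multiplicity 1

The characteristic polynomial is (x - 1)(x + 4)^3, so the factor x - 1 appears with exponent 1: the algebraic multiplicity is 1.

rank(A - I) = 3, so the eigenspace has dimension 4 - 3 = 1: the geometric multiplicity is 1.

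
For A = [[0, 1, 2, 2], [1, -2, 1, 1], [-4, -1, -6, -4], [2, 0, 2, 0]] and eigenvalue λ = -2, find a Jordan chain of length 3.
v_1 = [[0, 0, 1, 0]]^T, v_2 = [[2, 1, -4, 2]]^T, v_3 = [[1, 0, -1, 0]]^T

We seek v_1 ∈ ker((A + 2I)^3) \ ker((A + 2I)^2), then set v_{i+1} = (A + 2I) v_i.

One such chain is v_1 = [[0, 0, 1, 0]]^T, v_2 = [[2, 1, -4, 2]]^T, v_3 = [[1, 0, -1, 0]]^T. Check: (A + 2I) v_3 = [[0, 0, 0, 0]]^T = 0.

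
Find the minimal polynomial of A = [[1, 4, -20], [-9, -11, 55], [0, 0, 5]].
m_A(x) = (x - 5)(x + 5)^2

The characteristic polynomial factors as (x - 5)(x + 5)^2. The minimal polynomial is ∏(x - λ)^{k_λ} where k_λ is the size of the largest Jordan block at λ.

For λ = -5: rank(A + 5I) = 2, and the largest Jordan block has size 2 (the smallest k with rank((A + 5I)^k) = rank((A + 5I)^(k+1))).
For λ = 5: rank(A - 5I) = 2, and the largest Jordan block has size 1 (the smallest k with rank((A - 5I)^k) = rank((A - 5I)^(k+1))).

So m_A(x) = (x - 5)(x + 5)^2.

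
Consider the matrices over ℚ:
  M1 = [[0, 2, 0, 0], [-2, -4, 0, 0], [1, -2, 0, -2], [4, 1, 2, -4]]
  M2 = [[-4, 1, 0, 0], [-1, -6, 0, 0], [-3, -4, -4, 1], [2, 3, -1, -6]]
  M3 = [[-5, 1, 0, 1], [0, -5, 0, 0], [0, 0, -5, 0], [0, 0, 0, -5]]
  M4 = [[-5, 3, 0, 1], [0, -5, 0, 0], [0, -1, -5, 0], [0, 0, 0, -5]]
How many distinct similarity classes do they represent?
Characteristic polynomials: χ_{M1} = (x + 2)^4, χ_{M2} = (x + 5)^4, χ_{M3} = (x + 5)^4, χ_{M4} = (x + 5)^4.

{M1}: invariant factors (x + 2)^2, (x + 2)^2.

{M2, M4}: invariant factors (x + 5)^2, (x + 5)^2.

{M3}: invariant factors x + 5, x + 5, (x + 5)^2.

Matrices are similar if and only if their invariant-factor lists agree; the partition into similarity classes is {M1}, {M2, M4}, {M3}.

3 classes: {M1}, {M2, M4}, {M3}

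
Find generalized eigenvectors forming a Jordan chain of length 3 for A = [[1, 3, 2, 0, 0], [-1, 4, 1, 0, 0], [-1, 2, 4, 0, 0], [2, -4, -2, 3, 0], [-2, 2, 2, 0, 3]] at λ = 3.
v_1 = [[-2, -2, 1, -2, 0]]^T, v_2 = [[0, 1, -1, 2, 2]]^T, v_3 = [[1, 0, 1, -2, 0]]^T

We seek v_1 ∈ ker((A - 3I)^3) \ ker((A - 3I)^2), then set v_{i+1} = (A - 3I) v_i.

One such chain is v_1 = [[-2, -2, 1, -2, 0]]^T, v_2 = [[0, 1, -1, 2, 2]]^T, v_3 = [[1, 0, 1, -2, 0]]^T. Check: (A - 3I) v_3 = [[0, 0, 0, 0, 0]]^T = 0.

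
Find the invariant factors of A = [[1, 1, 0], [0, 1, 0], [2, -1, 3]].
The Jordan structure of A has elementary divisors (x - 1)^2, (x - 3). Arranging the block sizes at each eigenvalue in decreasing order and taking row products gives the invariant factors.

Invariant factors (smallest first, each dividing the next): (x - 3)(x - 1)^2.

Check: the last factor (x - 3)(x - 1)^2 is the minimal polynomial, and the product (x - 3)(x - 1)^2 is the characteristic polynomial.

(x - 3)(x - 1)^2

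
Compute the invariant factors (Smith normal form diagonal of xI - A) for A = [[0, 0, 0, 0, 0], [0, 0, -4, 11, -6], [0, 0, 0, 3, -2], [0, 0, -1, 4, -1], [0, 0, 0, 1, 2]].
The Jordan structure of A has elementary divisors x, x, (x - 2)^3. Arranging the block sizes at each eigenvalue in decreasing order and taking row products gives the invariant factors.

Invariant factors (smallest first, each dividing the next): x, x(x - 2)^3.

Check: the last factor x(x - 2)^3 is the minimal polynomial, and the product x^2(x - 2)^3 is the characteristic polynomial.

x, x(x - 2)^3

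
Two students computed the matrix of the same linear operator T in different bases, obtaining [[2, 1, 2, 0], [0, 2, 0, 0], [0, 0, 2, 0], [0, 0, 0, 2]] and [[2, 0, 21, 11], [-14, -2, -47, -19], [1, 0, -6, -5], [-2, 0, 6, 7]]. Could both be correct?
No.

trace(A) = 8 but trace(B) = 1. The trace is a similarity invariant, so A and B are not similar.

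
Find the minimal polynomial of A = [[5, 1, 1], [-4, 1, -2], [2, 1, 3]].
m_A(x) = (x - 3)^3

The characteristic polynomial factors as (x - 3)^3. The minimal polynomial is ∏(x - λ)^{k_λ} where k_λ is the size of the largest Jordan block at λ.

For λ = 3: rank(A - 3I) = 2, and the largest Jordan block has size 3 (the smallest k with rank((A - 3I)^k) = rank((A - 3I)^(k+1))).

So m_A(x) = (x - 3)^3.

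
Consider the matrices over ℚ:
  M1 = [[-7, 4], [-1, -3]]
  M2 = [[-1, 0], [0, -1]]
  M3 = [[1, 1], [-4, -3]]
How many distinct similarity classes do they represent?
Characteristic polynomials: χ_{M1} = (x + 5)^2, χ_{M2} = (x + 1)^2, χ_{M3} = (x + 1)^2.

{M1}: invariant factors (x + 5)^2.

{M2}: invariant factors x + 1, x + 1.

{M3}: invariant factors (x + 1)^2.

Matrices are similar if and only if their invariant-factor lists agree; the partition into similarity classes is {M1}, {M2}, {M3}.

3 classes: {M1}, {M2}, {M3}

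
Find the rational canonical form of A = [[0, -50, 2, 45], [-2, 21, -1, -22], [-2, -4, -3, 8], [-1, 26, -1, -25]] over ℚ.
R = [[0, 0, 0, -75], [1, 0, 0, -25], [0, 1, 0, -12], [0, 0, 1, -7]]

The invariant factors of A (the non-unit diagonal entries of the Smith normal form of xI - A over ℚ[x]) are (x + 3)(x + 5)(x^2 - x + 5), each dividing the next. The characteristic polynomial is their product, (x + 3)(x + 5)(x^2 - x + 5).

The rational canonical form is the block-diagonal matrix of companion matrices C(f_i):
R = [[0, 0, 0, -75], [1, 0, 0, -25], [0, 1, 0, -12], [0, 0, 1, -7]].

Note the characteristic polynomial does not split into linear factors over ℚ, so A has no Jordan form over ℚ; the rational canonical form exists over any field.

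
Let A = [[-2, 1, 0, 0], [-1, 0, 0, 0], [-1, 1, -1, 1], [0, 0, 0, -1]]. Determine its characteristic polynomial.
χ_A(x) = (x + 1)^4

xI - A = [[x + 2, -1, 0, 0], [1, x, 0, 0], [1, -1, x + 1, -1], [0, 0, 0, x + 1]].

Expanding det(xI - A) along the first row:
det(xI - A) = + (x + 2)·det([[x, 0, 0], [-1, x + 1, -1], [0, 0, x + 1]]) - (-1)·det([[1, 0, 0], [1, x + 1, -1], [0, 0, x + 1]]) + (0)·det([[1, x, 0], [1, -1, -1], [0, 0, x + 1]]) - (0)·det([[1, x, 0], [1, -1, x + 1], [0, 0, 0]]).

Evaluating gives χ_A(x) = x^4 + 4x^3 + 6x^2 + 4x + 1 = (x + 1)^4.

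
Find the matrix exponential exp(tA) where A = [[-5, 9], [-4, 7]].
e^{tA} = [[(1 - 6*t)*e^{t}, 9*t*e^{t}], [-4*t*e^{t}, (6*t + 1)*e^{t}]]

A has Jordan form J = [[1, 1], [0, 1]] with A = PJP^{-1}, so e^{tA} = P e^{tJ} P^{-1}.

For a Jordan block J_k(λ), e^{tJ_k(λ)} = e^{λt} · (I + tN + t^2 N^2/2! + ... + t^{k-1} N^{k-1}/(k-1)!) where N is the nilpotent superdiagonal part.

Assembling the blocks and conjugating back gives the entries of e^{tA} as shown above.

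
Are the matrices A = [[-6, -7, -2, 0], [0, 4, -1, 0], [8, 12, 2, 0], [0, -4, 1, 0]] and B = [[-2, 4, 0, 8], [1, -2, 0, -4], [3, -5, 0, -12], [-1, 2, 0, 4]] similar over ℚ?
Yes.

Two matrices over a field are similar if and only if they have the same invariant factors.

Both A and B have characteristic polynomial x^4 and minimal polynomial x^3. Computing further, both have invariant factors x, x^3. Hence A and B are similar.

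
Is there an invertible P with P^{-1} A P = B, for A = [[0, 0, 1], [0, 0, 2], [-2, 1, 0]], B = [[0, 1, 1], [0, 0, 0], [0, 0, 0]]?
No.

Both have characteristic polynomial x^3, but the minimal polynomial of A is x^3 while the minimal polynomial of B is x^2. The minimal polynomial is a similarity invariant, so A and B are not similar.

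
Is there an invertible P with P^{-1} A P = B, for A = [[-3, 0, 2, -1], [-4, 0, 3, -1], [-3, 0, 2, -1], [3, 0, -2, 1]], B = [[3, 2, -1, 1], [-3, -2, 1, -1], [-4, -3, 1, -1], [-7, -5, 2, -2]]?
Yes.

Two matrices over a field are similar if and only if they have the same invariant factors.

Both A and B have characteristic polynomial x^4 and minimal polynomial x^2. Computing further, both have invariant factors x^2, x^2. Hence A and B are similar.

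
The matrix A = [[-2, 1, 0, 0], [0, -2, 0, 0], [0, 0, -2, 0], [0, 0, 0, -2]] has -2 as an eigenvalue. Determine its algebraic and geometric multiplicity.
The characteristic polynomial is (x + 2)^4, so the factor x + 2 appears with exponent 4: the algebraic multiplicity is 4.

rank(A + 2I) = 1, so the eigenspace has dimension 4 - 1 = 3: the geometric multiplicity is 3.

Since 3 < 4, A is not diagonalizable.

algebraic multiplicity 4, geometric multiplicity 3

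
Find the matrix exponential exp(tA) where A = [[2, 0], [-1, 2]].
A has Jordan form J = [[2, 1], [0, 2]] with A = PJP^{-1}, so e^{tA} = P e^{tJ} P^{-1}.

For a Jordan block J_k(λ), e^{tJ_k(λ)} = e^{λt} · (I + tN + t^2 N^2/2! + ... + t^{k-1} N^{k-1}/(k-1)!) where N is the nilpotent superdiagonal part.

Assembling the blocks and conjugating back gives the entries of e^{tA} as shown above.

e^{tA} = [[e^{2*t}, 0], [-t*e^{2*t}, e^{2*t}]]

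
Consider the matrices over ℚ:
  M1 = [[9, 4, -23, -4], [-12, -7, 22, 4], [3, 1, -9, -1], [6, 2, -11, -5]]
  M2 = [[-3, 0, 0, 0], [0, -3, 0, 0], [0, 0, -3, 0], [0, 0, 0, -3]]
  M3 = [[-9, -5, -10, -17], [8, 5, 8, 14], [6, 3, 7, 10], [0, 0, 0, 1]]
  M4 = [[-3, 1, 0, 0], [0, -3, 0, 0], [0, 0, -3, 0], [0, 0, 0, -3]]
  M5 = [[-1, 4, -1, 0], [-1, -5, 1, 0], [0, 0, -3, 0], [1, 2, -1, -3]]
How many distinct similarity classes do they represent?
Characteristic polynomials: χ_{M1} = (x + 3)^4, χ_{M2} = (x + 3)^4, χ_{M3} = (x - 1)^4, χ_{M4} = (x + 3)^4, χ_{M5} = (x + 3)^4.

{M1, M5}: invariant factors x + 3, (x + 3)^3.

{M2}: invariant factors x + 3, x + 3, x + 3, x + 3.

{M3}: invariant factors (x - 1)^2, (x - 1)^2.

{M4}: invariant factors x + 3, x + 3, (x + 3)^2.

Matrices are similar if and only if their invariant-factor lists agree; the partition into similarity classes is {M1, M5}, {M2}, {M3}, {M4}.

4 classes: {M1, M5}, {M2}, {M3}, {M4}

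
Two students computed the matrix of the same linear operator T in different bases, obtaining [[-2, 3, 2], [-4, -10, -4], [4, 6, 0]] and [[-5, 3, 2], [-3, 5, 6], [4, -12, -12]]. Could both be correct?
Yes.

Two matrices over a field are similar if and only if they have the same invariant factors.

Both A and B have characteristic polynomial (x + 4)^3 and minimal polynomial (x + 4)^2. Computing further, both have invariant factors x + 4, (x + 4)^2. Hence A and B are similar.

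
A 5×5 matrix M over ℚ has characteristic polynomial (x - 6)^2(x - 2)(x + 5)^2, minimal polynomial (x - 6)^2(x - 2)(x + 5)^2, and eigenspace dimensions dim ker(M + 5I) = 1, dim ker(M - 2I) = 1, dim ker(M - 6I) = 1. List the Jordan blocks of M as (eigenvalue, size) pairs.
Jordan blocks: (-5, 2), (2, 1), (6, 2)

λ = -5: algebraic multiplicity 2 (exponent in χ_M), largest block size 2 (exponent in m_M), 1 block (geometric multiplicity). This forces block sizes [2].
λ = 2: algebraic multiplicity 1 (exponent in χ_M), largest block size 1 (exponent in m_M), 1 block (geometric multiplicity). This forces block sizes [1].
λ = 6: algebraic multiplicity 2 (exponent in χ_M), largest block size 2 (exponent in m_M), 1 block (geometric multiplicity). This forces block sizes [2].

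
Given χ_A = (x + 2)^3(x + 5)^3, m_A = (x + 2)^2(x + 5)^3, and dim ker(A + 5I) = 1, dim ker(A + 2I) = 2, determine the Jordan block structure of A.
λ = -5: algebraic multiplicity 3 (exponent in χ_A), largest block size 3 (exponent in m_A), 1 block (geometric multiplicity). This forces block sizes [3].
λ = -2: algebraic multiplicity 3 (exponent in χ_A), largest block size 2 (exponent in m_A), 2 blocks (geometric multiplicity). These force block sizes [2, 1].

Jordan blocks: (-5, 3), (-2, 2), (-2, 1)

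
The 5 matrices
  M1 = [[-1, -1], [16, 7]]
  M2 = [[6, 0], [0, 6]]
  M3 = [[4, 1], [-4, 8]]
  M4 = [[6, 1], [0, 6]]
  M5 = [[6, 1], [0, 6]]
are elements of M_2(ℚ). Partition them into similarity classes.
Characteristic polynomials: χ_{M1} = (x - 3)^2, χ_{M2} = (x - 6)^2, χ_{M3} = (x - 6)^2, χ_{M4} = (x - 6)^2, χ_{M5} = (x - 6)^2.

{M1}: invariant factors (x - 3)^2.

{M2}: invariant factors x - 6, x - 6.

{M3, M4, M5}: invariant factors (x - 6)^2.

Matrices are similar if and only if their invariant-factor lists agree; the partition into similarity classes is {M1}, {M2}, {M3, M4, M5}.

3 classes: {M1}, {M2}, {M3, M4, M5}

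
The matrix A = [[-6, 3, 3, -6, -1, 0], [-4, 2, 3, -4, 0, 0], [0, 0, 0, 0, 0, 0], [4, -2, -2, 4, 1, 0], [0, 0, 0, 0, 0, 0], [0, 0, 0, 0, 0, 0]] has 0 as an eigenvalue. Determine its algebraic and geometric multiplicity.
The characteristic polynomial is x^6, so the factor x appears with exponent 6: the algebraic multiplicity is 6.

rank(A) = 3, so the eigenspace has dimension 6 - 3 = 3: the geometric multiplicity is 3.

Since 3 < 6, A is not diagonalizable.

algebraic multiplicity 6, geometric multiplicity 3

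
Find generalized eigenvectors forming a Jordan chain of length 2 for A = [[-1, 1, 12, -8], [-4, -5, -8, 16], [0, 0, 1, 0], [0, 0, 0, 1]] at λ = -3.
We seek v_1 ∈ ker((A + 3I)^2) \ ker(A + 3I), then set v_{i+1} = (A + 3I) v_i.

One such chain is v_1 = [[-1, 1, 0, 0]]^T, v_2 = [[-1, 2, 0, 0]]^T. Check: (A + 3I) v_2 = [[0, 0, 0, 0]]^T = 0.

v_1 = [[-1, 1, 0, 0]]^T, v_2 = [[-1, 2, 0, 0]]^T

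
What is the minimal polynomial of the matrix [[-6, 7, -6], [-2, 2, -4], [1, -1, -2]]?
The characteristic polynomial factors as (x + 2)^3. The minimal polynomial is ∏(x - λ)^{k_λ} where k_λ is the size of the largest Jordan block at λ.

For λ = -2: rank(A + 2I) = 2, and the largest Jordan block has size 3 (the smallest k with rank((A + 2I)^k) = rank((A + 2I)^(k+1))).

So m_A(x) = (x + 2)^3.

m_A(x) = (x + 2)^3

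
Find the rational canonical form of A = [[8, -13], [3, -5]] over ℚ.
The invariant factors of A (the non-unit diagonal entries of the Smith normal form of xI - A over ℚ[x]) are x^2 - 3x - 1, each dividing the next. The characteristic polynomial is their product, x^2 - 3x - 1.

The rational canonical form is the block-diagonal matrix of companion matrices C(f_i):
R = [[0, 1], [1, 3]].

Note the characteristic polynomial does not split into linear factors over ℚ, so A has no Jordan form over ℚ; the rational canonical form exists over any field.

R = [[0, 1], [1, 3]]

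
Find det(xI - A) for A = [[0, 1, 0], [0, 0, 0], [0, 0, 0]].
xI - A = [[x, -1, 0], [0, x, 0], [0, 0, x]].

Expanding det(xI - A) along the first row:
det(xI - A) = + (x)·det([[x, 0], [0, x]]) - (-1)·det([[0, 0], [0, x]]) + (0)·det([[0, x], [0, 0]]).

Evaluating gives χ_A(x) = x^3.

χ_A(x) = x^3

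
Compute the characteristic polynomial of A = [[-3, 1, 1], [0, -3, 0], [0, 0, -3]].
χ_A(x) = (x + 3)^3

xI - A = [[x + 3, -1, -1], [0, x + 3, 0], [0, 0, x + 3]].

Expanding det(xI - A) along the first row:
det(xI - A) = + (x + 3)·det([[x + 3, 0], [0, x + 3]]) - (-1)·det([[0, 0], [0, x + 3]]) + (-1)·det([[0, x + 3], [0, 0]]).

Evaluating gives χ_A(x) = x^3 + 9x^2 + 27x + 27 = (x + 3)^3.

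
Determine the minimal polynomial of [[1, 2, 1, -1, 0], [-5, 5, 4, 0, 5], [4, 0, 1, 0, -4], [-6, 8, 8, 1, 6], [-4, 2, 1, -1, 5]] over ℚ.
The characteristic polynomial factors as (x - 5)^2(x - 1)^3. The minimal polynomial is ∏(x - λ)^{k_λ} where k_λ is the size of the largest Jordan block at λ.

For λ = 1: rank(A - I) = 3, and the largest Jordan block has size 2 (the smallest k with rank((A - I)^k) = rank((A - I)^(k+1))).
For λ = 5: rank(A - 5I) = 4, and the largest Jordan block has size 2 (the smallest k with rank((A - 5I)^k) = rank((A - 5I)^(k+1))).

So m_A(x) = (x - 5)^2(x - 1)^2.

m_A(x) = (x - 5)^2(x - 1)^2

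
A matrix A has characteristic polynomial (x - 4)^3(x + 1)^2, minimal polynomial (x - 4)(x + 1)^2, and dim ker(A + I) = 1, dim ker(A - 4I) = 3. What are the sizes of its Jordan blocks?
Jordan blocks: (-1, 2), (4, 1), (4, 1), (4, 1)

λ = -1: algebraic multiplicity 2 (exponent in χ_A), largest block size 2 (exponent in m_A), 1 block (geometric multiplicity). This forces block sizes [2].
λ = 4: algebraic multiplicity 3 (exponent in χ_A), largest block size 1 (exponent in m_A), 3 blocks (geometric multiplicity). These force block sizes [1, 1, 1].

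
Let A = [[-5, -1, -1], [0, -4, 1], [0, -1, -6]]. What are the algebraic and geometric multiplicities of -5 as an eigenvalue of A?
The characteristic polynomial is (x + 5)^3, so the factor x + 5 appears with exponent 3: the algebraic multiplicity is 3.

rank(A + 5I) = 1, so the eigenspace has dimension 3 - 1 = 2: the geometric multiplicity is 2.

Since 2 < 3, A is not diagonalizable.

algebraic multiplicity 3, geometric multiplicity 2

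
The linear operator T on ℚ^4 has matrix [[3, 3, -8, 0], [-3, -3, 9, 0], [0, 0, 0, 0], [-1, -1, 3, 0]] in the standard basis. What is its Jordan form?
The characteristic polynomial is det(xI - A) = x^4, so the eigenvalues are 0 (algebraic multiplicity 4).

For λ = 0: rank(A) = 2, rank(A^2) = 1, rank(A^3) = 0. The eigenspace has dimension 4 - 2 = 2, so there are 2 Jordan blocks; the rank sequence gives block sizes [3, 1].

Assembling the blocks gives the Jordan form J above.

J = [[0, 1, 0, 0], [0, 0, 1, 0], [0, 0, 0, 0], [0, 0, 0, 0]]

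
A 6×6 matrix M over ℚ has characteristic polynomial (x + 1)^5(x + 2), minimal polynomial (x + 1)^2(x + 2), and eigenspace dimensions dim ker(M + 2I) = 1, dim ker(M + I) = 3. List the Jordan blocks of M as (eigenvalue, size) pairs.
λ = -2: algebraic multiplicity 1 (exponent in χ_M), largest block size 1 (exponent in m_M), 1 block (geometric multiplicity). This forces block sizes [1].
λ = -1: algebraic multiplicity 5 (exponent in χ_M), largest block size 2 (exponent in m_M), 3 blocks (geometric multiplicity). These force block sizes [2, 2, 1].

Jordan blocks: (-2, 1), (-1, 2), (-1, 2), (-1, 1)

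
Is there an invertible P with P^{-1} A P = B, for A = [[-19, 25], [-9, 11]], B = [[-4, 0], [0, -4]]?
Both have characteristic polynomial (x + 4)^2, but the minimal polynomial of A is (x + 4)^2 while the minimal polynomial of B is x + 4. The minimal polynomial is a similarity invariant, so A and B are not similar.

No.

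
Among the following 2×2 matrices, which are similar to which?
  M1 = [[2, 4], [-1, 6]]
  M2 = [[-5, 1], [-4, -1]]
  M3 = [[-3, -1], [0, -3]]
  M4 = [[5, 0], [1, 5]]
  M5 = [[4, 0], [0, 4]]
Characteristic polynomials: χ_{M1} = (x - 4)^2, χ_{M2} = (x + 3)^2, χ_{M3} = (x + 3)^2, χ_{M4} = (x - 5)^2, χ_{M5} = (x - 4)^2.

{M1}: invariant factors (x - 4)^2.

{M2, M3}: invariant factors (x + 3)^2.

{M4}: invariant factors (x - 5)^2.

{M5}: invariant factors x - 4, x - 4.

Matrices are similar if and only if their invariant-factor lists agree; the partition into similarity classes is {M1}, {M2, M3}, {M4}, {M5}.

4 classes: {M1}, {M2, M3}, {M4}, {M5}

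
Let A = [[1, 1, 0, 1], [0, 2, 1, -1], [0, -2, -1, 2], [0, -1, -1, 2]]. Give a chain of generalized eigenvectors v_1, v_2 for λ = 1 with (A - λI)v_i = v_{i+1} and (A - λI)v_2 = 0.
v_1 = [[-1, 0, 1, 1]]^T, v_2 = [[1, 0, 0, 0]]^T

We seek v_1 ∈ ker((A - I)^2) \ ker(A - I), then set v_{i+1} = (A - I) v_i.

One such chain is v_1 = [[-1, 0, 1, 1]]^T, v_2 = [[1, 0, 0, 0]]^T. Check: (A - I) v_2 = [[0, 0, 0, 0]]^T = 0.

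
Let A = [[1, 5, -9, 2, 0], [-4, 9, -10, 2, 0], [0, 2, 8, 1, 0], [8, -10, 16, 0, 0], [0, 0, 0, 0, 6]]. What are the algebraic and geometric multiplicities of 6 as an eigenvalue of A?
The characteristic polynomial is (x - 6)^3(x - 3)^2, so the factor x - 6 appears with exponent 3: the algebraic multiplicity is 3.

rank(A - 6I) = 3, so the eigenspace has dimension 5 - 3 = 2: the geometric multiplicity is 2.

Since 2 < 3, A is not diagonalizable.

algebraic multiplicity 3, geometric multiplicity 2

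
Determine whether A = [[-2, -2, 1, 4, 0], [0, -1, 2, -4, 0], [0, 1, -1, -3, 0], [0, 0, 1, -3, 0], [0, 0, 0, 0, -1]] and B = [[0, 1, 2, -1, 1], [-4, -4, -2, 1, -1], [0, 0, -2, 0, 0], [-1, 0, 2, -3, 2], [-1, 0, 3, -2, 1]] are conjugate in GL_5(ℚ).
Two matrices over a field are similar if and only if they have the same invariant factors.

Both A and B have characteristic polynomial (x + 1)^2(x + 2)^3 and minimal polynomial (x + 1)(x + 2)^3. Computing further, both have invariant factors x + 1, (x + 1)(x + 2)^3. Hence A and B are similar.

Yes.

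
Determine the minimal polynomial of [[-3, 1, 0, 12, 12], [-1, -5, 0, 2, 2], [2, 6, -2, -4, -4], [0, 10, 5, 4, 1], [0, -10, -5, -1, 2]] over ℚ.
The characteristic polynomial factors as (x - 3)^2(x + 2)(x + 4)^2. The minimal polynomial is ∏(x - λ)^{k_λ} where k_λ is the size of the largest Jordan block at λ.

For λ = -4: rank(A + 4I) = 4, and the largest Jordan block has size 2 (the smallest k with rank((A + 4I)^k) = rank((A + 4I)^(k+1))).
For λ = -2: rank(A + 2I) = 4, and the largest Jordan block has size 1 (the smallest k with rank((A + 2I)^k) = rank((A + 2I)^(k+1))).
For λ = 3: rank(A - 3I) = 4, and the largest Jordan block has size 2 (the smallest k with rank((A - 3I)^k) = rank((A - 3I)^(k+1))).

So m_A(x) = (x - 3)^2(x + 2)(x + 4)^2.

m_A(x) = (x - 3)^2(x + 2)(x + 4)^2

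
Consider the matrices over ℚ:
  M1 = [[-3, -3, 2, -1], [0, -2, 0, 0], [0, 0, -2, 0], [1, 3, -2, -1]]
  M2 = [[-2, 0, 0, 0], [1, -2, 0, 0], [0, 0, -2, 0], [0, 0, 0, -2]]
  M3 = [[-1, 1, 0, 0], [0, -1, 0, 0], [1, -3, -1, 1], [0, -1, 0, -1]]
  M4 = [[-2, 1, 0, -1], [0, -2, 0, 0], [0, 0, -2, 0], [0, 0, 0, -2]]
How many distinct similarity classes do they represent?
Characteristic polynomials: χ_{M1} = (x + 2)^4, χ_{M2} = (x + 2)^4, χ_{M3} = (x + 1)^4, χ_{M4} = (x + 2)^4.

{M1, M2, M4}: invariant factors x + 2, x + 2, (x + 2)^2.

{M3}: invariant factors (x + 1)^2, (x + 1)^2.

Matrices are similar if and only if their invariant-factor lists agree; the partition into similarity classes is {M1, M2, M4}, {M3}.

2 classes: {M1, M2, M4}, {M3}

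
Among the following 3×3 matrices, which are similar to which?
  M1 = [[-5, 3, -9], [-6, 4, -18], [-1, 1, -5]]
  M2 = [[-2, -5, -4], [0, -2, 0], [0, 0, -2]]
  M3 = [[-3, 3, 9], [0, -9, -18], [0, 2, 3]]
Characteristic polynomials: χ_{M1} = (x + 2)^3, χ_{M2} = (x + 2)^3, χ_{M3} = (x + 3)^3.

{M1, M2}: invariant factors x + 2, (x + 2)^2.

{M3}: invariant factors x + 3, (x + 3)^2.

Matrices are similar if and only if their invariant-factor lists agree; the partition into similarity classes is {M1, M2}, {M3}.

2 classes: {M1, M2}, {M3}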